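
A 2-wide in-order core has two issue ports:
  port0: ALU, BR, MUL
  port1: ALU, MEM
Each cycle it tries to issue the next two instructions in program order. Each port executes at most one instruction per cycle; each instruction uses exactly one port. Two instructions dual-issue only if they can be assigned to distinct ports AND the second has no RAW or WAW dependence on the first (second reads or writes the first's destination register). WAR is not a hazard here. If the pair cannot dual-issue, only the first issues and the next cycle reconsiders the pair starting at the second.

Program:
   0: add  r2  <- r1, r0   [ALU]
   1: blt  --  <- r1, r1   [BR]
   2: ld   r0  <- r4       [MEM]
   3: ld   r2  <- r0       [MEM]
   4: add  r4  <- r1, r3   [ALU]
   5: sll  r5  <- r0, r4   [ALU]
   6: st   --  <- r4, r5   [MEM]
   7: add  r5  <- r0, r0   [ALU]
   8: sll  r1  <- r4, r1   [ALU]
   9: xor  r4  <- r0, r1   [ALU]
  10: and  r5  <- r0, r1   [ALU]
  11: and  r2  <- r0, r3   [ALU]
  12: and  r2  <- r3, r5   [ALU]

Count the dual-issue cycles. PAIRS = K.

PAIRS = 4

[0] i0&i1  add.ALU+blt.BR  -- 2-wide
[1] i2  ld.MEM  -- no-port MEM/MEM
[2] i3&i4  ld.MEM+add.ALU  -- 2-wide
[3] i5  sll.ALU  -- RAW r5
[4] i6&i7  st.MEM+add.ALU  -- 2-wide
[5] i8  sll.ALU  -- RAW r1
[6] i9&i10  xor.ALU+and.ALU  -- 2-wide
[7] i11  and.ALU  -- WAW r2
[8] i12  and.ALU  -- tail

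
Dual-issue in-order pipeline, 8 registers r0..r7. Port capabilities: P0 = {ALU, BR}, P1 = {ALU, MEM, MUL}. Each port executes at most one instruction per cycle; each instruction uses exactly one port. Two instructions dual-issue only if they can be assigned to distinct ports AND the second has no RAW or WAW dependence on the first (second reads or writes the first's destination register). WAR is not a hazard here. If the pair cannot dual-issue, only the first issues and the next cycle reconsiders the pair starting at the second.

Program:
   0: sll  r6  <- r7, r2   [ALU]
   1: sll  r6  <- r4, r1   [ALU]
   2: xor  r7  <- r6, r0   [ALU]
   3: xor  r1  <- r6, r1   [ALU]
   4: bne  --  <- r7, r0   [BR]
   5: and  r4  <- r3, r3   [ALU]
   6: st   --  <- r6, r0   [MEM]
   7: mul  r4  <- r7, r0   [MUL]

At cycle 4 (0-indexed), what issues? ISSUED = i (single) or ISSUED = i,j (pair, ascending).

0. sll.ALU @i0  | WAW r6
1. sll.ALU @i1  | RAW r6
2. xor.ALU;xor.ALU @i2/i3  | 2-wide
3. bne.BR;and.ALU @i4/i5  | 2-wide
4. st.MEM @i6  | no-port MEM/MUL
5. mul.MUL @i7  | tail

ISSUED = 6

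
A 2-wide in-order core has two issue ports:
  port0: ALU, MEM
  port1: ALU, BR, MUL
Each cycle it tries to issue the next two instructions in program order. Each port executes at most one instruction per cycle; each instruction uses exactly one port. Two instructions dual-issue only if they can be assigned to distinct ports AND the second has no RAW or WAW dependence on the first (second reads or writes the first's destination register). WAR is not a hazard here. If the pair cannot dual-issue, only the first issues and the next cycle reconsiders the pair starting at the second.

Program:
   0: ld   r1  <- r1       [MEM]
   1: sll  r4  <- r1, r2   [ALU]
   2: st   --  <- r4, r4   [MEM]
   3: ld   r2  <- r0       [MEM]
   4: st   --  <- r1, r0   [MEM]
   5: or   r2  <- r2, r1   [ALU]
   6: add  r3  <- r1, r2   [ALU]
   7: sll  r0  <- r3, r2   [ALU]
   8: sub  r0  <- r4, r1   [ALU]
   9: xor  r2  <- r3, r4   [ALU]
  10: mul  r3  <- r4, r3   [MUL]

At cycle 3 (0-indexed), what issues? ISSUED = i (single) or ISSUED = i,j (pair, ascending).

c0: i0 ld.MEM  RAW r1
c1: i1 sll.ALU  RAW r4
c2: i2 st.MEM  no-port MEM/MEM
c3: i3 ld.MEM  no-port MEM/MEM
c4: i4/i5 st.MEM or.ALU  pair
c5: i6 add.ALU  RAW r3
c6: i7 sll.ALU  WAW r0
c7: i8/i9 sub.ALU xor.ALU  pair
c8: i10 mul.MUL  tail

ISSUED = 3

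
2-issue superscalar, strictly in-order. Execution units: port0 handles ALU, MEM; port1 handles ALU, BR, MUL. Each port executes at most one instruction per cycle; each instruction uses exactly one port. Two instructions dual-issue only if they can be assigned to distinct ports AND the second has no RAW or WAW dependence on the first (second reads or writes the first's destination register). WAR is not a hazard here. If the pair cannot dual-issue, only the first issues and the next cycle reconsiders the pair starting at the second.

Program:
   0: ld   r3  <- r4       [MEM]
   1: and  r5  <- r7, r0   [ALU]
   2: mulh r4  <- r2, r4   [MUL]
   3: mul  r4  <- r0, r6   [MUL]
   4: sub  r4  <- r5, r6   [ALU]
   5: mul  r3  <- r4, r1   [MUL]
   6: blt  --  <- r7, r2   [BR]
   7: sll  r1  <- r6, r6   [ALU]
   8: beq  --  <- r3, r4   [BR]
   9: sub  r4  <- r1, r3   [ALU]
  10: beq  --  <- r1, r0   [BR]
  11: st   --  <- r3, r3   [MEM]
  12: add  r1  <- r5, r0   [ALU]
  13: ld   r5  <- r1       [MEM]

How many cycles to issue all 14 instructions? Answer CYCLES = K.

CYCLES = 10

t=0 i0&i1:ld.MEM/and.ALU ; dual
t=1 i2:mulh.MUL ; no-port MUL/MUL
t=2 i3:mul.MUL ; WAW r4
t=3 i4:sub.ALU ; RAW r4
t=4 i5:mul.MUL ; no-port MUL/BR
t=5 i6&i7:blt.BR/sll.ALU ; dual
t=6 i8&i9:beq.BR/sub.ALU ; dual
t=7 i10&i11:beq.BR/st.MEM ; dual
t=8 i12:add.ALU ; RAW r1
t=9 i13:ld.MEM ; tail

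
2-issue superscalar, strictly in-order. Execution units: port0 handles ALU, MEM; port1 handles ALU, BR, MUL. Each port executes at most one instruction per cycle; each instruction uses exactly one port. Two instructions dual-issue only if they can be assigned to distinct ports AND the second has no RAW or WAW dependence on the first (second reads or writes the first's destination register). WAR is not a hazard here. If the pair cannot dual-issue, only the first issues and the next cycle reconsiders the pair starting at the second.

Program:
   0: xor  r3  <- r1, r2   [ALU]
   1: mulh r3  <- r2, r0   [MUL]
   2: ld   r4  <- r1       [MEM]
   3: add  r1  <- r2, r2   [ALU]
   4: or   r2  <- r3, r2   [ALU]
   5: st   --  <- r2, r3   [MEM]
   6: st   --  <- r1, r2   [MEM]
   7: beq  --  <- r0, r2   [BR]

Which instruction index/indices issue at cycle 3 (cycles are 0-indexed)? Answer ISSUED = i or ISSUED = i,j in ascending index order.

t=0 i0:xor ; WAW r3
t=1 i1/i2:mulh;ld ; 2-wide
t=2 i3/i4:add;or ; 2-wide
t=3 i5:st ; no-port MEM/MEM
t=4 i6/i7:st;beq ; 2-wide

ISSUED = 5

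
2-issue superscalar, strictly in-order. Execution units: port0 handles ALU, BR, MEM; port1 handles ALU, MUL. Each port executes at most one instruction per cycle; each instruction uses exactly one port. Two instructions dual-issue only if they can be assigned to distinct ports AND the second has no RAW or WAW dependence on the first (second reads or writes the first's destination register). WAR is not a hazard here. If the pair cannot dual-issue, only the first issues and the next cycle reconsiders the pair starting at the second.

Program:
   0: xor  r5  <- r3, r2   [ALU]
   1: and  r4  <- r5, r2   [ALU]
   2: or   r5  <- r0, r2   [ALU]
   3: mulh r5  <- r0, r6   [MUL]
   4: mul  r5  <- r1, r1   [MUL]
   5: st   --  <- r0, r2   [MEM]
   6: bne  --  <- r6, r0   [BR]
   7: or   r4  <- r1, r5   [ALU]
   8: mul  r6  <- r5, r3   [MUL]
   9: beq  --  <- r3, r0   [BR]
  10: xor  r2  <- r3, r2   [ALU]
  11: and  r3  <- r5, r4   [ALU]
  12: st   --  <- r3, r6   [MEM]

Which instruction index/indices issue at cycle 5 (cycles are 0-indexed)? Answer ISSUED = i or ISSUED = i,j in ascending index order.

ISSUED = 8,9

0. xor.ALU @i0  | RAW r5
1. and.ALU+or.ALU @i1/i2  | 2-wide
2. mulh.MUL @i3  | no-port MUL/MUL
3. mul.MUL+st.MEM @i4/i5  | 2-wide
4. bne.BR+or.ALU @i6/i7  | 2-wide
5. mul.MUL+beq.BR @i8/i9  | 2-wide
6. xor.ALU+and.ALU @i10/i11  | 2-wide
7. st.MEM @i12  | tail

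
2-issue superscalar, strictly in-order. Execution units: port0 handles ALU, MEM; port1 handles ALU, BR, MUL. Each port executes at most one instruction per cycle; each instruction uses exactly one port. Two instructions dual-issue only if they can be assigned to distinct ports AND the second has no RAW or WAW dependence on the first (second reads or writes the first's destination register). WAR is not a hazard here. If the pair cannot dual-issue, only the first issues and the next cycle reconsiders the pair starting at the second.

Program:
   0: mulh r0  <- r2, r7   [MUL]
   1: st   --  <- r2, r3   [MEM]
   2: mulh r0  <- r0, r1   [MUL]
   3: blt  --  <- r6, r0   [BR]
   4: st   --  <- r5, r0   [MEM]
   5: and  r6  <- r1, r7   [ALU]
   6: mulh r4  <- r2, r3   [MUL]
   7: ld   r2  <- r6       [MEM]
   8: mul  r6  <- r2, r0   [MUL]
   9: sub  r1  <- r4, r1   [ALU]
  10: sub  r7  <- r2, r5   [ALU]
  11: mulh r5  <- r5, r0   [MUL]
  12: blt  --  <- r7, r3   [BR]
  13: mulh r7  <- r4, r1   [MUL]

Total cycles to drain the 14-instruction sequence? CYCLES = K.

CYCLES = 9

t=0 i0+i1:mulh+st ; pair
t=1 i2:mulh ; no-port MUL/BR
t=2 i3+i4:blt+st ; pair
t=3 i5+i6:and+mulh ; pair
t=4 i7:ld ; RAW r2
t=5 i8+i9:mul+sub ; pair
t=6 i10+i11:sub+mulh ; pair
t=7 i12:blt ; no-port BR/MUL
t=8 i13:mulh ; tail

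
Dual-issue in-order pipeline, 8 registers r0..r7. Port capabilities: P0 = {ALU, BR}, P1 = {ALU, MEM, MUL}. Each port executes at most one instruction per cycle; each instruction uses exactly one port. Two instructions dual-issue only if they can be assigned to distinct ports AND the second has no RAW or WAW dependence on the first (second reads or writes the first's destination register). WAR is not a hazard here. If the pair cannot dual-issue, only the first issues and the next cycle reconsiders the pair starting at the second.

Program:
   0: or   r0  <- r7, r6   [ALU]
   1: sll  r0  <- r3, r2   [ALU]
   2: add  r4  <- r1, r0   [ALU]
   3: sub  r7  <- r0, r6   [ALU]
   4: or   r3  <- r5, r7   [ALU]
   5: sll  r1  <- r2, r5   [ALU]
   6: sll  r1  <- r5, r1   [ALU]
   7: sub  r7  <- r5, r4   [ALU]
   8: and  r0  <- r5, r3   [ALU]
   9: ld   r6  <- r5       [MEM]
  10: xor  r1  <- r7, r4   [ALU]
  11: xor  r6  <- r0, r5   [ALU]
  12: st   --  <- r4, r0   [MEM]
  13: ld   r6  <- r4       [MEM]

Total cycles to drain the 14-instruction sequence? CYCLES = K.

c0: i0 or.ALU  WAW r0
c1: i1 sll.ALU  RAW r0
c2: i2,i3 add.ALU+sub.ALU  dual
c3: i4,i5 or.ALU+sll.ALU  dual
c4: i6,i7 sll.ALU+sub.ALU  dual
c5: i8,i9 and.ALU+ld.MEM  dual
c6: i10,i11 xor.ALU+xor.ALU  dual
c7: i12 st.MEM  no-port MEM/MEM
c8: i13 ld.MEM  tail

CYCLES = 9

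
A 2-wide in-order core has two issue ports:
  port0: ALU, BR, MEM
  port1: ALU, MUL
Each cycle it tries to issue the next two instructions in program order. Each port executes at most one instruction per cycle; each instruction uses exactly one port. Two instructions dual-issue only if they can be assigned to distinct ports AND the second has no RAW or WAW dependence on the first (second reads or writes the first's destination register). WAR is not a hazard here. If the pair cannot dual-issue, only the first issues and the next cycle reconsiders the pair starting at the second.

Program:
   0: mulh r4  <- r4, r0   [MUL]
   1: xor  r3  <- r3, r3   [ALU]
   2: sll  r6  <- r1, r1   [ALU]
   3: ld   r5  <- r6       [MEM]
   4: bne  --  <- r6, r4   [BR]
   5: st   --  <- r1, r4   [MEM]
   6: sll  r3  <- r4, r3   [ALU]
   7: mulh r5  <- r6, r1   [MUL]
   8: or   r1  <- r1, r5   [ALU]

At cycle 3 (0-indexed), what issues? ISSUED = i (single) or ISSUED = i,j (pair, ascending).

ISSUED = 4

c0: i0,i1 mulh xor  dual
c1: i2 sll  RAW r6
c2: i3 ld  no-port MEM/BR
c3: i4 bne  no-port BR/MEM
c4: i5,i6 st sll  dual
c5: i7 mulh  RAW r5
c6: i8 or  tail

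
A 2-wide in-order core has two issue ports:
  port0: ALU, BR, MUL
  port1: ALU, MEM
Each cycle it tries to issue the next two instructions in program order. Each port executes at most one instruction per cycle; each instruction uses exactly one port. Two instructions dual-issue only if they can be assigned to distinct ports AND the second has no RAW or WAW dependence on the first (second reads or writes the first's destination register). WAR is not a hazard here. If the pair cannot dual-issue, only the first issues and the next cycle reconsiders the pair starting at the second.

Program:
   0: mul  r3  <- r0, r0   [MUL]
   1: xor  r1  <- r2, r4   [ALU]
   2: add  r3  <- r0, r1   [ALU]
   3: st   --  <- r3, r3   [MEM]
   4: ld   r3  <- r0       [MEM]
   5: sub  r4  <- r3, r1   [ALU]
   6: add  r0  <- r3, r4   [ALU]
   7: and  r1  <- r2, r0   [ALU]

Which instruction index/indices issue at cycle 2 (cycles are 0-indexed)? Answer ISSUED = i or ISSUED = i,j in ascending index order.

  cy0 -> i0/i1 (mul/xor) 2-wide
  cy1 -> i2 (add) RAW r3
  cy2 -> i3 (st) no-port MEM/MEM
  cy3 -> i4 (ld) RAW r3
  cy4 -> i5 (sub) RAW r4
  cy5 -> i6 (add) RAW r0
  cy6 -> i7 (and) tail

ISSUED = 3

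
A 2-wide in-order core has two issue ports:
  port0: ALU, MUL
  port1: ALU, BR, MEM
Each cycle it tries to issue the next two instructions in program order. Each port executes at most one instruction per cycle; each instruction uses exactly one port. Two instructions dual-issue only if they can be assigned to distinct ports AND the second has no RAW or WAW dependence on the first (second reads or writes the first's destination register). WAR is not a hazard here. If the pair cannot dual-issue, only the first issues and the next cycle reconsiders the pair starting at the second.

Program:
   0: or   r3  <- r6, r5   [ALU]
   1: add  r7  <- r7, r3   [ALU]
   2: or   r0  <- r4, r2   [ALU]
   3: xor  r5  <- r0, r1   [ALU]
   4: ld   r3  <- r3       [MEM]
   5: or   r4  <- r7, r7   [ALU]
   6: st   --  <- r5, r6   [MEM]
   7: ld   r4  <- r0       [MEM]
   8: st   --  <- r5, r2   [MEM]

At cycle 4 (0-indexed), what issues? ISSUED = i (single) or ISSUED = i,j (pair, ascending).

ISSUED = 7

#0 head=0: or.ALU i0 RAW r3
#1 head=1: add.ALU+or.ALU i1/i2 2-wide
#2 head=3: xor.ALU+ld.MEM i3/i4 2-wide
#3 head=5: or.ALU+st.MEM i5/i6 2-wide
#4 head=7: ld.MEM i7 no-port MEM/MEM
#5 head=8: st.MEM i8 tail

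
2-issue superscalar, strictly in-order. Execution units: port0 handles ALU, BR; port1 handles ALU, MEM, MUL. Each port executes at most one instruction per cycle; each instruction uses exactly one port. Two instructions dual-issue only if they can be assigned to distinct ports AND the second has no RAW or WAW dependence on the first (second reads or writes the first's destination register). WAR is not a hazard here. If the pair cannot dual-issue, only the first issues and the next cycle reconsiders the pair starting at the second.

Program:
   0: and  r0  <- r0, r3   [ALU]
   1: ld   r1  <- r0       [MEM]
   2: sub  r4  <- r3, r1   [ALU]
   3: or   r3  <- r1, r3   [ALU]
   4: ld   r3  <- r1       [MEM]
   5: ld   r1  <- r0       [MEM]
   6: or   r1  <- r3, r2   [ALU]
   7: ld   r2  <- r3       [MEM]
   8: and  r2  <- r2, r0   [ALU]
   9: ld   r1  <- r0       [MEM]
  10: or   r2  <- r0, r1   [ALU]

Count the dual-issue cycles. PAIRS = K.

c0: i0 and  RAW r0
c1: i1 ld  RAW r1
c2: i2,i3 sub/or  dual
c3: i4 ld  no-port MEM/MEM
c4: i5 ld  WAW r1
c5: i6,i7 or/ld  dual
c6: i8,i9 and/ld  dual
c7: i10 or  tail

PAIRS = 3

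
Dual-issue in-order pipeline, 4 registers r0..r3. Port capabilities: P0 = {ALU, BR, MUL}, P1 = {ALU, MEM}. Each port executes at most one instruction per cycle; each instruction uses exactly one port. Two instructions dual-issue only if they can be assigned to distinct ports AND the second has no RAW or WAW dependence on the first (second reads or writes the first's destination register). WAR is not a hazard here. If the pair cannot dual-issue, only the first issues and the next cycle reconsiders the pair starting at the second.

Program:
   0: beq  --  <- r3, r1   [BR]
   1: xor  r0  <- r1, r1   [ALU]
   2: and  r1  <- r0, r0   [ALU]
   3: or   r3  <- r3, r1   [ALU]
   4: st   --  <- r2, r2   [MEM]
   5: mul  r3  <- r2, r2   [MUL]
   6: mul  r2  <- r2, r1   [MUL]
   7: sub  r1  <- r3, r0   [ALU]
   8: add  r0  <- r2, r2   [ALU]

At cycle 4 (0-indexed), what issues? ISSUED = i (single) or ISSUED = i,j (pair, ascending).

c0: i0/i1 beq/xor  dual
c1: i2 and  RAW r1
c2: i3/i4 or/st  dual
c3: i5 mul  no-port MUL/MUL
c4: i6/i7 mul/sub  dual
c5: i8 add  tail

ISSUED = 6,7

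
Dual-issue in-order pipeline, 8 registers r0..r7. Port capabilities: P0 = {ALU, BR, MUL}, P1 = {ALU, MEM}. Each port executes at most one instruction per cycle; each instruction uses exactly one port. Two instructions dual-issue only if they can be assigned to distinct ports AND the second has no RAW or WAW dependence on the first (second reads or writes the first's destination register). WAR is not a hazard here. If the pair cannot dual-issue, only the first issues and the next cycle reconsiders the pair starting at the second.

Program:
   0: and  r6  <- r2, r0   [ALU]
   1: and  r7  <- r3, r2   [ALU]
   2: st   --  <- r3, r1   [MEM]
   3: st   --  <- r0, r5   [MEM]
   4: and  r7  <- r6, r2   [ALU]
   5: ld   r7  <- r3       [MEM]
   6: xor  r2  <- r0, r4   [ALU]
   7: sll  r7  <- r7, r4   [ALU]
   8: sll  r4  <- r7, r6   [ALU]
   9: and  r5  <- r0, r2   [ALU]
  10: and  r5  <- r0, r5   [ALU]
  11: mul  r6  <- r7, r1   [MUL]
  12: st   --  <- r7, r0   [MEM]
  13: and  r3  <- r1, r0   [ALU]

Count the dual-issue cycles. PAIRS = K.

PAIRS = 6

c0: i0,i1 and.ALU and.ALU  dual
c1: i2 st.MEM  no-port MEM/MEM
c2: i3,i4 st.MEM and.ALU  dual
c3: i5,i6 ld.MEM xor.ALU  dual
c4: i7 sll.ALU  RAW r7
c5: i8,i9 sll.ALU and.ALU  dual
c6: i10,i11 and.ALU mul.MUL  dual
c7: i12,i13 st.MEM and.ALU  dual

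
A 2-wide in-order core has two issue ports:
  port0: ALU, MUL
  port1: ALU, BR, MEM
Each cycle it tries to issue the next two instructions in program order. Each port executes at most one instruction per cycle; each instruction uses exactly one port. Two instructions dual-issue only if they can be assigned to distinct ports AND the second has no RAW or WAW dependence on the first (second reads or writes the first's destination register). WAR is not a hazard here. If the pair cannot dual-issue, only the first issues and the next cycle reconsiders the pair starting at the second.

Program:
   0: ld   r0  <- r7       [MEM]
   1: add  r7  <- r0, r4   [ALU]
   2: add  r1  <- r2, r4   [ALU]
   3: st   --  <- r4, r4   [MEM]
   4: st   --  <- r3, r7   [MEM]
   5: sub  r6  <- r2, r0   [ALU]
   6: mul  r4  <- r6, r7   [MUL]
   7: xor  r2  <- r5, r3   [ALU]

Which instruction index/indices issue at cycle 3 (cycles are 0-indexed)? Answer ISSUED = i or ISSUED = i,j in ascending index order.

0. ld @i0  | RAW r0
1. add+add @i1/i2  | 2-wide
2. st @i3  | no-port MEM/MEM
3. st+sub @i4/i5  | 2-wide
4. mul+xor @i6/i7  | 2-wide

ISSUED = 4,5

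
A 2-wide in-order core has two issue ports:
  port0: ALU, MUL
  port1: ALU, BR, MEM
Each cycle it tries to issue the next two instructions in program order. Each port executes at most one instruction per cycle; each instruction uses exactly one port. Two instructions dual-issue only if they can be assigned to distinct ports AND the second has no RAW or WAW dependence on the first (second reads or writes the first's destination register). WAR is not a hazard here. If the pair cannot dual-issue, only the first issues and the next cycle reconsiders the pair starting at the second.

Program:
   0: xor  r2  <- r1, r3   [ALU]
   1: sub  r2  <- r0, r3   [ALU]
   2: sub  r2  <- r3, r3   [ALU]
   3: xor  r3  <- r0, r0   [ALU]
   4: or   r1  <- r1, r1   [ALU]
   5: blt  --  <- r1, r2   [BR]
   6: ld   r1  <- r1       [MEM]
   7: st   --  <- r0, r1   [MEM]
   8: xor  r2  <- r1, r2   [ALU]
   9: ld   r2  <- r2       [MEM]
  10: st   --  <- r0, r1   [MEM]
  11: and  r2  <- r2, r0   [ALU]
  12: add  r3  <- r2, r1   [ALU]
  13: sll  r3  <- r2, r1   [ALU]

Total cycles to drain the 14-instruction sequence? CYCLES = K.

CYCLES = 11

  cy0 -> i0 (xor) WAW r2
  cy1 -> i1 (sub) WAW r2
  cy2 -> i2,i3 (sub+xor) dual
  cy3 -> i4 (or) RAW r1
  cy4 -> i5 (blt) no-port BR/MEM
  cy5 -> i6 (ld) no-port MEM/MEM
  cy6 -> i7,i8 (st+xor) dual
  cy7 -> i9 (ld) no-port MEM/MEM
  cy8 -> i10,i11 (st+and) dual
  cy9 -> i12 (add) WAW r3
  cy10 -> i13 (sll) tail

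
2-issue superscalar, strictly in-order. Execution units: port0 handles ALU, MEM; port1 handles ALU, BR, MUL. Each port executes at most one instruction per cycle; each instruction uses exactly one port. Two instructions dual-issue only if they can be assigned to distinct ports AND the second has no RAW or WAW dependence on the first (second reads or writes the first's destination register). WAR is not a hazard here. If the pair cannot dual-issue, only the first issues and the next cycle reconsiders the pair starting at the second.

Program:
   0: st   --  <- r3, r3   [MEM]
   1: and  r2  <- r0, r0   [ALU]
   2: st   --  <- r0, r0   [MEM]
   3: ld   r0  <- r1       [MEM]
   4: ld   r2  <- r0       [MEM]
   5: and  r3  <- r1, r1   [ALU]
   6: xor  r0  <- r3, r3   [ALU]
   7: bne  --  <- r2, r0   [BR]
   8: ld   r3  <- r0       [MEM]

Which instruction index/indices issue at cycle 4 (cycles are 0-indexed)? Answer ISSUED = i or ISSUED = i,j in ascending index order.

0. st/and @i0/i1  | dual
1. st @i2  | no-port MEM/MEM
2. ld @i3  | no-port MEM/MEM
3. ld/and @i4/i5  | dual
4. xor @i6  | RAW r0
5. bne/ld @i7/i8  | dual

ISSUED = 6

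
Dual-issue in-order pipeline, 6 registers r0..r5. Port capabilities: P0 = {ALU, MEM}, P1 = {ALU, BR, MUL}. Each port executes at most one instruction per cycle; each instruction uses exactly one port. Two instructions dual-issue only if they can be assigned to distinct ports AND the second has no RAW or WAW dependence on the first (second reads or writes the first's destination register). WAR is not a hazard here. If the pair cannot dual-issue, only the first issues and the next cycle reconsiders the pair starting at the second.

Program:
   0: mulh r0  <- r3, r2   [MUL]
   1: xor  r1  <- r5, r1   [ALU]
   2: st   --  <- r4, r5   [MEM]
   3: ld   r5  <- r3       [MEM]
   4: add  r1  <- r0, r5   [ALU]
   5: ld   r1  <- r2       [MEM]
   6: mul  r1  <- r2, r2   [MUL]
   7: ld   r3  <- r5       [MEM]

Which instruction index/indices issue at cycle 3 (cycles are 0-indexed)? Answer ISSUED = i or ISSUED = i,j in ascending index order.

  cy0 -> i0,i1 (mulh xor) 2-wide
  cy1 -> i2 (st) no-port MEM/MEM
  cy2 -> i3 (ld) RAW r5
  cy3 -> i4 (add) WAW r1
  cy4 -> i5 (ld) WAW r1
  cy5 -> i6,i7 (mul ld) 2-wide

ISSUED = 4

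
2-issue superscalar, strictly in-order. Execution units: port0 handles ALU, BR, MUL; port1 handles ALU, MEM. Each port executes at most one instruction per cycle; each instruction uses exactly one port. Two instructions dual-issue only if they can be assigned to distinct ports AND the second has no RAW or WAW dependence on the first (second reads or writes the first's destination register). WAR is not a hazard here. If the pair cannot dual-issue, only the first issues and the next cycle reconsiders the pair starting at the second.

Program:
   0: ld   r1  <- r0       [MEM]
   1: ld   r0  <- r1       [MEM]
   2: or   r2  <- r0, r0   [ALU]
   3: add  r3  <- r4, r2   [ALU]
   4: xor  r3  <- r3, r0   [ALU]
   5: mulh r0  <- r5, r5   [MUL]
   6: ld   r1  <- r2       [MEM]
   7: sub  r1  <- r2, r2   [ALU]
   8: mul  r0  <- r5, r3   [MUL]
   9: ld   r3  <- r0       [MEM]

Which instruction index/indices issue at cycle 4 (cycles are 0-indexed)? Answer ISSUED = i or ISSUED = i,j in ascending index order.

ISSUED = 4,5

  cy0 -> i0 (ld.MEM) no-port MEM/MEM
  cy1 -> i1 (ld.MEM) RAW r0
  cy2 -> i2 (or.ALU) RAW r2
  cy3 -> i3 (add.ALU) RAW+WAW r3
  cy4 -> i4,i5 (xor.ALU mulh.MUL) pair
  cy5 -> i6 (ld.MEM) WAW r1
  cy6 -> i7,i8 (sub.ALU mul.MUL) pair
  cy7 -> i9 (ld.MEM) tail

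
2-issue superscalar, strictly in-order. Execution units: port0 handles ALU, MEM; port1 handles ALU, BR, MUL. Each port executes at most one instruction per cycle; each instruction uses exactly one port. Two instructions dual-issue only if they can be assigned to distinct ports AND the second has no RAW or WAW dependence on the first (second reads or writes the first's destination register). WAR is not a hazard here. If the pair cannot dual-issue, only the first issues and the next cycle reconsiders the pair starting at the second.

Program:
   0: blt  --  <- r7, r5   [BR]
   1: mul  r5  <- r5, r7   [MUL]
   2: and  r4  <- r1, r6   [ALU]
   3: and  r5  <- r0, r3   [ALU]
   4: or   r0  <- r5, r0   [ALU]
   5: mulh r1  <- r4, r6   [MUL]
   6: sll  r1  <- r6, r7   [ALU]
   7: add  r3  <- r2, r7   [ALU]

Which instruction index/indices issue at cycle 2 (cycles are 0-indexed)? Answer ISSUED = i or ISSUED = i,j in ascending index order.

ISSUED = 3

t=0 i0:blt ; no-port BR/MUL
t=1 i1,i2:mul and ; pair
t=2 i3:and ; RAW r5
t=3 i4,i5:or mulh ; pair
t=4 i6,i7:sll add ; pair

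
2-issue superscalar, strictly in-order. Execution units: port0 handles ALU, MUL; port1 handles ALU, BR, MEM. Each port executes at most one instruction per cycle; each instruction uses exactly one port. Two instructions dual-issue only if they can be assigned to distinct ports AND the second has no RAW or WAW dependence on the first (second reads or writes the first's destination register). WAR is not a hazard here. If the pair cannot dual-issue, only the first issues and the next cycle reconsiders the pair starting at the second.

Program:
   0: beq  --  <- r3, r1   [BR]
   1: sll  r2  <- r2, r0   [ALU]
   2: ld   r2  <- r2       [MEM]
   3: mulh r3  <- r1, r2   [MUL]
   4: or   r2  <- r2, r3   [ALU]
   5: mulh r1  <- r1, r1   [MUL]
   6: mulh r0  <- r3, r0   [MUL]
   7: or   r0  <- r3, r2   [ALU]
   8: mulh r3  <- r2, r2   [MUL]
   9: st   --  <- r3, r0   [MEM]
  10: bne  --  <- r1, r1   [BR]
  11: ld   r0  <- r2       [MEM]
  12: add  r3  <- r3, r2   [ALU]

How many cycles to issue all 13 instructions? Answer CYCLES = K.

CYCLES = 9

#0 head=0: beq.BR/sll.ALU i0&i1 2-wide
#1 head=2: ld.MEM i2 RAW r2
#2 head=3: mulh.MUL i3 RAW r3
#3 head=4: or.ALU/mulh.MUL i4&i5 2-wide
#4 head=6: mulh.MUL i6 WAW r0
#5 head=7: or.ALU/mulh.MUL i7&i8 2-wide
#6 head=9: st.MEM i9 no-port MEM/BR
#7 head=10: bne.BR i10 no-port BR/MEM
#8 head=11: ld.MEM/add.ALU i11&i12 2-wide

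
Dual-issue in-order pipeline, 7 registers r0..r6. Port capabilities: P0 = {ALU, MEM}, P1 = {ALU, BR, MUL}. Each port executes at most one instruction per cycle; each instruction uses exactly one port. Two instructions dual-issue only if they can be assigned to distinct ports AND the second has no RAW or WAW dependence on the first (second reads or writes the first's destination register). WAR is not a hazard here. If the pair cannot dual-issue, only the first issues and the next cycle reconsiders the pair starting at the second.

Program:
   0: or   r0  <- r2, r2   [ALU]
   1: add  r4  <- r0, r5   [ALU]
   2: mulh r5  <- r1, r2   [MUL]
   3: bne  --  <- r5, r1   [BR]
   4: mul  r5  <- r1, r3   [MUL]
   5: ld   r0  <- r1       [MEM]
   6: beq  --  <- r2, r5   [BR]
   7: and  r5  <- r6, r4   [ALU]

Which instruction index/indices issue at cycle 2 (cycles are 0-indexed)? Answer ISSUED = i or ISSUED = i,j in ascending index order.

c0: i0 or.ALU  RAW r0
c1: i1,i2 add.ALU;mulh.MUL  pair
c2: i3 bne.BR  no-port BR/MUL
c3: i4,i5 mul.MUL;ld.MEM  pair
c4: i6,i7 beq.BR;and.ALU  pair

ISSUED = 3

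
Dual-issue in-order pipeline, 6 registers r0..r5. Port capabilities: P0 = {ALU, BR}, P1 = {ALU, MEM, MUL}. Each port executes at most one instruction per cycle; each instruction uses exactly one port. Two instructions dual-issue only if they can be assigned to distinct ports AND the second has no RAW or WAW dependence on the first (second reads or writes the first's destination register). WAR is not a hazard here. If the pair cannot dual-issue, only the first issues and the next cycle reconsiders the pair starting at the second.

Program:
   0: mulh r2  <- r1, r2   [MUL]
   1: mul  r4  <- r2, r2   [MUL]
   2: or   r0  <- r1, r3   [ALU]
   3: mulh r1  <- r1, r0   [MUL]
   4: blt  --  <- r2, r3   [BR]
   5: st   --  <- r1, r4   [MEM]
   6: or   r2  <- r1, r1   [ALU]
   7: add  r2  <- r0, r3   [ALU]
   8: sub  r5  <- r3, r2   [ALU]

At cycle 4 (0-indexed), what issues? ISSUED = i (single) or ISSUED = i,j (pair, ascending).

ISSUED = 7

[0] i0  mulh.MUL  -- no-port MUL/MUL
[1] i1,i2  mul.MUL or.ALU  -- pair
[2] i3,i4  mulh.MUL blt.BR  -- pair
[3] i5,i6  st.MEM or.ALU  -- pair
[4] i7  add.ALU  -- RAW r2
[5] i8  sub.ALU  -- tail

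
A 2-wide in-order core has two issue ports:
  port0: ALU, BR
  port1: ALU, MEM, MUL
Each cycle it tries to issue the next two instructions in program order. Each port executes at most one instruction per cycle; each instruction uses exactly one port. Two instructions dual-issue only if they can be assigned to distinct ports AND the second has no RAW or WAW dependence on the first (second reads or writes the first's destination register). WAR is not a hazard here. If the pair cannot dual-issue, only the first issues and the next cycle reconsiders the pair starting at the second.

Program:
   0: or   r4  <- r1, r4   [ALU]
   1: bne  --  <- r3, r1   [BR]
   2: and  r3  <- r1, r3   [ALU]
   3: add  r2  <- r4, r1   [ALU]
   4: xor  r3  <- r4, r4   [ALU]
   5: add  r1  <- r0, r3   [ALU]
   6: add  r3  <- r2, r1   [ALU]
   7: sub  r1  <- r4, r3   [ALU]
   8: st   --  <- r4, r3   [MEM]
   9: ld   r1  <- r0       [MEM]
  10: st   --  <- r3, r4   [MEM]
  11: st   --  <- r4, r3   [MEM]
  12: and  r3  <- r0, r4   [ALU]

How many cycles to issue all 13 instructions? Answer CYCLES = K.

t=0 i0,i1:or.ALU;bne.BR ; dual
t=1 i2,i3:and.ALU;add.ALU ; dual
t=2 i4:xor.ALU ; RAW r3
t=3 i5:add.ALU ; RAW r1
t=4 i6:add.ALU ; RAW r3
t=5 i7,i8:sub.ALU;st.MEM ; dual
t=6 i9:ld.MEM ; no-port MEM/MEM
t=7 i10:st.MEM ; no-port MEM/MEM
t=8 i11,i12:st.MEM;and.ALU ; dual

CYCLES = 9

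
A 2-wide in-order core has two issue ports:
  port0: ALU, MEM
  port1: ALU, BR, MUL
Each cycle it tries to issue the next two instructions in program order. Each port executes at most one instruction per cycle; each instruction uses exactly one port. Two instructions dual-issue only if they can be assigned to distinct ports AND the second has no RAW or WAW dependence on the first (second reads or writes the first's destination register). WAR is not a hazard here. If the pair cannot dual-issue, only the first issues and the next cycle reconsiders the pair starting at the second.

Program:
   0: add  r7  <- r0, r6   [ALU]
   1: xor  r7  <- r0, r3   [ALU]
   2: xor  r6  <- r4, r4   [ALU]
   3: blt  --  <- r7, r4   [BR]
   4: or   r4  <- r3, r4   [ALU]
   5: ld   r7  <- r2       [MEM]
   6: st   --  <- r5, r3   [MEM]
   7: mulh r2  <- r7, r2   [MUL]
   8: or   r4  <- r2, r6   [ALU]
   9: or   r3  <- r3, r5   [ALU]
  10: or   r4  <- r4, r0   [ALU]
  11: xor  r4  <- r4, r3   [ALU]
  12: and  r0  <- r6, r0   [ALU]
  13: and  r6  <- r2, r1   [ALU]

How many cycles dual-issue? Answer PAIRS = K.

PAIRS = 5

t=0 i0:add ; WAW r7
t=1 i1/i2:xor xor ; dual
t=2 i3/i4:blt or ; dual
t=3 i5:ld ; no-port MEM/MEM
t=4 i6/i7:st mulh ; dual
t=5 i8/i9:or or ; dual
t=6 i10:or ; RAW+WAW r4
t=7 i11/i12:xor and ; dual
t=8 i13:and ; tail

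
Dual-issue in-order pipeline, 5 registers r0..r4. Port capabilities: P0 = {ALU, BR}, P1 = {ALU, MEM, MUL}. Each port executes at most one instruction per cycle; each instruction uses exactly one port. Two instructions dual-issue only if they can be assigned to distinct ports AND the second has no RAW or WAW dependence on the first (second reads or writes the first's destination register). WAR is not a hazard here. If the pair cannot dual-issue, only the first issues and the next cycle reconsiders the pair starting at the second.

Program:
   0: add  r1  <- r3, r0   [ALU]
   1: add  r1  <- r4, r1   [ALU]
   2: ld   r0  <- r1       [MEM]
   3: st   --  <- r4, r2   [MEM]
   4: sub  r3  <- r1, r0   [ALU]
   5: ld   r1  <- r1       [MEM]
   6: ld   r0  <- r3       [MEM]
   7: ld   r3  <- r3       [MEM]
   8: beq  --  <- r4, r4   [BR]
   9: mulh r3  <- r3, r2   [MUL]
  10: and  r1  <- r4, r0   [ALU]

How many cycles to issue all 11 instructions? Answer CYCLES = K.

c0: i0 add.ALU  RAW+WAW r1
c1: i1 add.ALU  RAW r1
c2: i2 ld.MEM  no-port MEM/MEM
c3: i3/i4 st.MEM+sub.ALU  dual
c4: i5 ld.MEM  no-port MEM/MEM
c5: i6 ld.MEM  no-port MEM/MEM
c6: i7/i8 ld.MEM+beq.BR  dual
c7: i9/i10 mulh.MUL+and.ALU  dual

CYCLES = 8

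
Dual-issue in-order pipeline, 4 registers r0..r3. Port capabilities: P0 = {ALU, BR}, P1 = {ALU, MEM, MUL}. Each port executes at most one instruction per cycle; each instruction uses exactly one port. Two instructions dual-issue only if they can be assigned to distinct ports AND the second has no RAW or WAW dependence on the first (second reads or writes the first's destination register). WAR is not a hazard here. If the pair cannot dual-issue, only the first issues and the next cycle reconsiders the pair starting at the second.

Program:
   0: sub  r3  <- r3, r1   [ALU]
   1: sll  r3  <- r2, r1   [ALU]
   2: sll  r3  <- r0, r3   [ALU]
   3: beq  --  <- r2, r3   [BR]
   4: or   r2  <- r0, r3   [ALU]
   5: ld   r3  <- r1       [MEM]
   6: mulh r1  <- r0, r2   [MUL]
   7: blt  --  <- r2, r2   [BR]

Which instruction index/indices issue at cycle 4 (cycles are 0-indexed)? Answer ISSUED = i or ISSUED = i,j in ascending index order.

ISSUED = 5

0. sub @i0  | WAW r3
1. sll @i1  | RAW+WAW r3
2. sll @i2  | RAW r3
3. beq+or @i3,i4  | pair
4. ld @i5  | no-port MEM/MUL
5. mulh+blt @i6,i7  | pair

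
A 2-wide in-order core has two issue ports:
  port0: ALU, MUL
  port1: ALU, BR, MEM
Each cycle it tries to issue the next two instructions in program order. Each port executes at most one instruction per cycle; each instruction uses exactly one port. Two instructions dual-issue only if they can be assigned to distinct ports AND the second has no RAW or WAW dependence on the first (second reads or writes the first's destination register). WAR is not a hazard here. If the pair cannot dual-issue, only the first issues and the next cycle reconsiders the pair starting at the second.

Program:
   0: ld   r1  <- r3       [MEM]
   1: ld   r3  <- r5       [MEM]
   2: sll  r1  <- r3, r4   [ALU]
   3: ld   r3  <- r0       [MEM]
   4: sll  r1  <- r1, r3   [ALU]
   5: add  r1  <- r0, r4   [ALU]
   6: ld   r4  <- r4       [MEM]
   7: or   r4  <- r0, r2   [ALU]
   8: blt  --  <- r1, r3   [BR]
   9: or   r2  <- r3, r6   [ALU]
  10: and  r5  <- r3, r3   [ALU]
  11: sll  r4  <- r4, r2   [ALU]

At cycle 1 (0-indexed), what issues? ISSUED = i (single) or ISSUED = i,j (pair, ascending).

ISSUED = 1

#0 head=0: ld.MEM i0 no-port MEM/MEM
#1 head=1: ld.MEM i1 RAW r3
#2 head=2: sll.ALU;ld.MEM i2&i3 2-wide
#3 head=4: sll.ALU i4 WAW r1
#4 head=5: add.ALU;ld.MEM i5&i6 2-wide
#5 head=7: or.ALU;blt.BR i7&i8 2-wide
#6 head=9: or.ALU;and.ALU i9&i10 2-wide
#7 head=11: sll.ALU i11 tail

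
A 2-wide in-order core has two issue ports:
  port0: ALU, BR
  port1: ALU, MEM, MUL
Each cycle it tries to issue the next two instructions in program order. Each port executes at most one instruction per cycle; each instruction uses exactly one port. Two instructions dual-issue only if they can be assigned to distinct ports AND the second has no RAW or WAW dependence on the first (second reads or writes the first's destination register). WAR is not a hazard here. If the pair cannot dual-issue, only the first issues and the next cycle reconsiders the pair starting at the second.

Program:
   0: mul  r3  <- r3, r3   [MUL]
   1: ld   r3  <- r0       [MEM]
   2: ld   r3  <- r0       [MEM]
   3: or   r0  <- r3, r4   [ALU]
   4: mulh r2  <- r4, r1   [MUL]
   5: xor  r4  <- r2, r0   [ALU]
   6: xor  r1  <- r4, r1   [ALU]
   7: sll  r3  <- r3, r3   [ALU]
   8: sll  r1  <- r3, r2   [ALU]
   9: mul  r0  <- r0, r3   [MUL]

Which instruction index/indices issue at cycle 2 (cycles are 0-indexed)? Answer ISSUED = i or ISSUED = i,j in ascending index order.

ISSUED = 2

0. mul.MUL @i0  | no-port MUL/MEM
1. ld.MEM @i1  | no-port MEM/MEM
2. ld.MEM @i2  | RAW r3
3. or.ALU+mulh.MUL @i3+i4  | 2-wide
4. xor.ALU @i5  | RAW r4
5. xor.ALU+sll.ALU @i6+i7  | 2-wide
6. sll.ALU+mul.MUL @i8+i9  | 2-wide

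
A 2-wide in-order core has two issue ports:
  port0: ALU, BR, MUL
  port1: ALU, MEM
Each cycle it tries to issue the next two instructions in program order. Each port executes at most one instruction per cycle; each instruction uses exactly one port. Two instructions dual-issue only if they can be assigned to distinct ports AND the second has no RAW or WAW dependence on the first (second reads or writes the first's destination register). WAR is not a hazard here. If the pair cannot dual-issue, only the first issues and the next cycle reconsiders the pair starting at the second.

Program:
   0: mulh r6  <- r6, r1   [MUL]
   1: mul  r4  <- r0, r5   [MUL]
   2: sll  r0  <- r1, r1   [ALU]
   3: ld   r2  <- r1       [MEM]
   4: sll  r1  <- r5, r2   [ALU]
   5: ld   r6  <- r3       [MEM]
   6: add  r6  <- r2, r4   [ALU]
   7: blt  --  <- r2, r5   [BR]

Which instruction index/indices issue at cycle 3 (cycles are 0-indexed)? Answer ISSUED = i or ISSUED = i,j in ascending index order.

ISSUED = 4,5

c0: i0 mulh  no-port MUL/MUL
c1: i1,i2 mul;sll  pair
c2: i3 ld  RAW r2
c3: i4,i5 sll;ld  pair
c4: i6,i7 add;blt  pair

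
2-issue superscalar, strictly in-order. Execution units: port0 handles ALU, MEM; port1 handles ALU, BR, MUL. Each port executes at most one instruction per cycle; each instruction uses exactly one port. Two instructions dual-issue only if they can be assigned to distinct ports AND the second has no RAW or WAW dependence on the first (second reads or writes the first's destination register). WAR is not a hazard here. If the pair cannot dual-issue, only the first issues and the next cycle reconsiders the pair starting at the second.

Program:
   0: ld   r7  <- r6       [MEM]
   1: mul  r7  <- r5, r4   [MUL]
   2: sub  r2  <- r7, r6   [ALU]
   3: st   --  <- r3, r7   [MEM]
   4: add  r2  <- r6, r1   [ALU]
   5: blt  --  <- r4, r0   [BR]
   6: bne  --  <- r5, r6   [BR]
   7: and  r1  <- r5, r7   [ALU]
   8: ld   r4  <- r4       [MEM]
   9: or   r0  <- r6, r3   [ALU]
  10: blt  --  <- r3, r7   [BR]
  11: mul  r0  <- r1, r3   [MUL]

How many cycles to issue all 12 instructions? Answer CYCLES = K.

CYCLES = 8

t=0 i0:ld.MEM ; WAW r7
t=1 i1:mul.MUL ; RAW r7
t=2 i2/i3:sub.ALU+st.MEM ; pair
t=3 i4/i5:add.ALU+blt.BR ; pair
t=4 i6/i7:bne.BR+and.ALU ; pair
t=5 i8/i9:ld.MEM+or.ALU ; pair
t=6 i10:blt.BR ; no-port BR/MUL
t=7 i11:mul.MUL ; tail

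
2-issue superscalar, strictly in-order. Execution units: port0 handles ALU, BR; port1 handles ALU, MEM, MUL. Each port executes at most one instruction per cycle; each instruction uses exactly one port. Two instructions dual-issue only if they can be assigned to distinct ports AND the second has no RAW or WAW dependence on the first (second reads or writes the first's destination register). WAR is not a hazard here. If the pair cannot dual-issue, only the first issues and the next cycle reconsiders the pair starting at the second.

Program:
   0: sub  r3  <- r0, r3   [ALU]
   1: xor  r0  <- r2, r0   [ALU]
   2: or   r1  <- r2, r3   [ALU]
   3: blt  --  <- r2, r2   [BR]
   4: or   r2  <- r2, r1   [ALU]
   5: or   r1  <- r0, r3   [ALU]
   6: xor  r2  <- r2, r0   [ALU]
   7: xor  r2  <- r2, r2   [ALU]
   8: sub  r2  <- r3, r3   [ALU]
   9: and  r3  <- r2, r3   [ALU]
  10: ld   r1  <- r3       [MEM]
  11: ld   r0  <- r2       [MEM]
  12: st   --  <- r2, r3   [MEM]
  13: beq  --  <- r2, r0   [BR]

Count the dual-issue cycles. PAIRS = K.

PAIRS = 4

c0: i0+i1 sub.ALU xor.ALU  dual
c1: i2+i3 or.ALU blt.BR  dual
c2: i4+i5 or.ALU or.ALU  dual
c3: i6 xor.ALU  RAW+WAW r2
c4: i7 xor.ALU  WAW r2
c5: i8 sub.ALU  RAW r2
c6: i9 and.ALU  RAW r3
c7: i10 ld.MEM  no-port MEM/MEM
c8: i11 ld.MEM  no-port MEM/MEM
c9: i12+i13 st.MEM beq.BR  dual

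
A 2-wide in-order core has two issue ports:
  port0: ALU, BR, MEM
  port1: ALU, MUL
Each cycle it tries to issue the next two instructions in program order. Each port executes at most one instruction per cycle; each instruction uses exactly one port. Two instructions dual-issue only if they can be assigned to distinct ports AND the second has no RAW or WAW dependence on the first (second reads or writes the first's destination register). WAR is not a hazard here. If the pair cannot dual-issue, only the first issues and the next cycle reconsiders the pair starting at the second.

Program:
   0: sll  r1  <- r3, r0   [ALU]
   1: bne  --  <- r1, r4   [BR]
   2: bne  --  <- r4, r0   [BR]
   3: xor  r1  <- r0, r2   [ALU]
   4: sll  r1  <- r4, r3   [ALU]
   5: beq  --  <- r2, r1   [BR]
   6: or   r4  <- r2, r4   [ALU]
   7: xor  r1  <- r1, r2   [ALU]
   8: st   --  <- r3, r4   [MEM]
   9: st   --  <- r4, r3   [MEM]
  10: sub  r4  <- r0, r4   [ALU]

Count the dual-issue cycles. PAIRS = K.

PAIRS = 4

#0 head=0: sll.ALU i0 RAW r1
#1 head=1: bne.BR i1 no-port BR/BR
#2 head=2: bne.BR xor.ALU i2,i3 pair
#3 head=4: sll.ALU i4 RAW r1
#4 head=5: beq.BR or.ALU i5,i6 pair
#5 head=7: xor.ALU st.MEM i7,i8 pair
#6 head=9: st.MEM sub.ALU i9,i10 pair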